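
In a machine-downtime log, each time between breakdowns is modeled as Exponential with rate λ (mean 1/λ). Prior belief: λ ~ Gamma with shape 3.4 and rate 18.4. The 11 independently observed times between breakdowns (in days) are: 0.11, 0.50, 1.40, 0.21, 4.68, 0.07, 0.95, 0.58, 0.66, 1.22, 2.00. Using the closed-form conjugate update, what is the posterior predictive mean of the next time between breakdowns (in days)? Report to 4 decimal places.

2.2970

With a Gamma(shape α, rate β) prior on the exponential rate λ, the posterior after n observations with total T = Σxᵢ is Gamma(α+n, β+T).
Sum of observations T = 12.38 days; n = 11.
Posterior: Gamma(3.4+11, 18.4+12.38) = Gamma(14.4, 30.78).
The predictive distribution for the next observation is Lomax; its mean is β/(α−1) = 30.78/13.4 = 2.2970.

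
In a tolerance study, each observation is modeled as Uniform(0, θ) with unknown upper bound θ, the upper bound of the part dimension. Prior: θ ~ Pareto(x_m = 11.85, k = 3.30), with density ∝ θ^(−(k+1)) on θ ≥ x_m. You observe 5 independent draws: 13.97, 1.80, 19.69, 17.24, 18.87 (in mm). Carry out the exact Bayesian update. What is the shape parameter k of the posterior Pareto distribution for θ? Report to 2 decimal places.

A Pareto(scale x_m, shape k) prior on the upper bound θ of Uniform(0, θ) is conjugate: posterior is Pareto(max(x_m, max xᵢ), k + n).
Sample maximum = 19.69; prior scale x_m = 11.85 → posterior scale = max = 19.69.
Posterior shape = 3.30 + 5 = 8.30.
Posterior shape k = 8.30.

8.30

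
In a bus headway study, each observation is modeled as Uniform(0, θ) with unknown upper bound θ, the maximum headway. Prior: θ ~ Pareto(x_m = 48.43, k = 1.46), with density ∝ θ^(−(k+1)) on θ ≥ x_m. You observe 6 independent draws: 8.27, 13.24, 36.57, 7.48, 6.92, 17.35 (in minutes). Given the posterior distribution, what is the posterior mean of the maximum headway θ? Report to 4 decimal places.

55.9269

A Pareto(scale x_m, shape k) prior on the upper bound θ of Uniform(0, θ) is conjugate: posterior is Pareto(max(x_m, max xᵢ), k + n).
Sample maximum = 36.57; prior scale x_m = 48.43 → posterior scale = max = 48.43.
Posterior shape = 1.46 + 6 = 7.46.
E[θ|data] = k·x_m/(k−1) = 7.46·48.43/6.46 = 55.9269.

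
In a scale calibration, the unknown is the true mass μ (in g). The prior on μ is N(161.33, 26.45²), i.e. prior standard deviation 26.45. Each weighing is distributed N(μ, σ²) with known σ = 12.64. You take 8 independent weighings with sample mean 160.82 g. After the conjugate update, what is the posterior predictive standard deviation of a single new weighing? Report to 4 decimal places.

For Normal data with known variance σ², a Normal(μ₀, σ₀²) prior on μ is conjugate. Posterior precision = 1/σ₀² + n/σ²; posterior mean is the precision-weighted average of μ₀ and x̄.
σ₀² = 26.45² = 699.6025, σ² = 12.64² = 159.7696; σ² + n·σ₀² = 159.7696 + 8·699.6025 = 5756.5896.
Posterior precision = 1/σ₀² + n/σ² = 1/699.6025 + 8/159.7696 = (σ² + n·σ₀²)/(σ₀²σ²) = 5756.5896/(699.6025·159.7696); posterior variance σₙ² = σ₀²σ²/(σ² + n·σ₀²) = 699.6025·159.7696/5756.5896 = 19.416915.
Predictive variance for one new observation = σₙ² + σ² = 699.6025·159.7696/5756.5896 + 159.7696 = σ²·(σ₀² + 5756.5896)/5756.5896 = 159.7696·6456.1921/5756.5896 = 179.186515; SD = √(159.7696·6456.1921/5756.5896) = 13.3861.

13.3861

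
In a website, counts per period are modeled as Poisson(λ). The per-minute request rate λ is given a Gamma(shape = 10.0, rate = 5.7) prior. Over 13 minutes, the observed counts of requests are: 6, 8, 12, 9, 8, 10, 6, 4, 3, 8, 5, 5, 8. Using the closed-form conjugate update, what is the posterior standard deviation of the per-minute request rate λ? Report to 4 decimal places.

With a Gamma(shape α, rate β) prior, the Poisson likelihood is conjugate: the posterior is Gamma(α + ΣXᵢ, β + n).
Sum of counts S = 92 over n = 13 minutes.
Posterior: Gamma(α+S, β+n) = Gamma(10.0+92, 5.7+13) = Gamma(102.0, 18.7).
SD = √α/β = √102.0/18.7 = 0.5401.

0.5401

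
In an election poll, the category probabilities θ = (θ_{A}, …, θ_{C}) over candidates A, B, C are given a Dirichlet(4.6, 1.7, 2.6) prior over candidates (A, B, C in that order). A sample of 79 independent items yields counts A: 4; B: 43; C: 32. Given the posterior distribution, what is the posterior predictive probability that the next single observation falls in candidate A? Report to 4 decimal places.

0.0978

The Dirichlet prior is conjugate to the Multinomial likelihood: each posterior αⱼ = prior αⱼ + observed count nⱼ.
Posterior concentration: (8.6, 44.7, 34.6), total = 87.9.
P(next = A | data) = α_{A}/Σα = 0.0978.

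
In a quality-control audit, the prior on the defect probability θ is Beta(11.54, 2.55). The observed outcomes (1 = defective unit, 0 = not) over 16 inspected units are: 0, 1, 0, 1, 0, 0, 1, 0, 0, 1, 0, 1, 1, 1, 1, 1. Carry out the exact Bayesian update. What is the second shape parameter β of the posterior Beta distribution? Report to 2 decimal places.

9.55

The Beta prior is conjugate to a Binomial/Bernoulli likelihood; the update adds successes to α and failures to β.
Posterior: Beta(α+k, β+n−k) = Beta(11.54+9, 2.55+7) = Beta(20.54, 9.55).
Posterior β = 9.55.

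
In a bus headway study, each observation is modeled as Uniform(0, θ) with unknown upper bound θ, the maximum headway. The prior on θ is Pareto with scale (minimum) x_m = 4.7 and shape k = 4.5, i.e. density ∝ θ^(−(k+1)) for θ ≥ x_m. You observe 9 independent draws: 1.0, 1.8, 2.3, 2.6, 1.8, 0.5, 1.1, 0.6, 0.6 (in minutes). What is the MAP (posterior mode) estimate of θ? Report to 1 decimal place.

A Pareto(scale x_m, shape k) prior on the upper bound θ of Uniform(0, θ) is conjugate: posterior is Pareto(max(x_m, max xᵢ), k + n).
Sample maximum = 2.6; prior scale x_m = 4.7 → posterior scale = max = 4.7.
Posterior shape = 4.5 + 9 = 13.5.
The Pareto density is decreasing on [x_m, ∞), so the mode is x_m = 4.7.

4.7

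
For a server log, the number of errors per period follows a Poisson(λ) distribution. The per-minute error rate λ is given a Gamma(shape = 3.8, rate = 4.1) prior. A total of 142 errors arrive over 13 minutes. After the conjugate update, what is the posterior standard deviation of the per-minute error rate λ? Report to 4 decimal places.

0.7061

With a Gamma(shape α, rate β) prior, the Poisson likelihood is conjugate: the posterior is Gamma(α + ΣXᵢ, β + n).
Posterior: Gamma(α+S, β+n) = Gamma(3.8+142, 4.1+13) = Gamma(145.8, 17.1).
SD = √α/β = √145.8/17.1 = 0.7061.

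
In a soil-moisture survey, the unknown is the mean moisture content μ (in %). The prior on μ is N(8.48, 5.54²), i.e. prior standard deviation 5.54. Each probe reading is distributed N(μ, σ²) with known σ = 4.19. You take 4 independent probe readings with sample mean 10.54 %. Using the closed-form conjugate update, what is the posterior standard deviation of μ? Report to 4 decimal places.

1.9596

For Normal data with known variance σ², a Normal(μ₀, σ₀²) prior on μ is conjugate. Posterior precision = 1/σ₀² + n/σ²; posterior mean is the precision-weighted average of μ₀ and x̄.
σ₀² = 5.54² = 30.6916, σ² = 4.19² = 17.5561; σ² + n·σ₀² = 17.5561 + 4·30.6916 = 140.3225.
Posterior precision = 1/σ₀² + n/σ² = 1/30.6916 + 4/17.5561 = (σ² + n·σ₀²)/(σ₀²σ²) = 140.3225/(30.6916·17.5561); posterior variance σₙ² = σ₀²σ²/(σ² + n·σ₀²) = 30.6916·17.5561/140.3225 = 3.839903.
Posterior SD = √σₙ² = √(30.6916·17.5561/140.3225) = 1.9596.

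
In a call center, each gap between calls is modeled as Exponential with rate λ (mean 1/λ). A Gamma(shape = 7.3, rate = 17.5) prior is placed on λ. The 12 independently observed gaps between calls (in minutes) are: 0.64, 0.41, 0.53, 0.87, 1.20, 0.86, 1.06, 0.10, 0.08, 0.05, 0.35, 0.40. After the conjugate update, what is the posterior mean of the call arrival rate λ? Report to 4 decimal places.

With a Gamma(shape α, rate β) prior on the exponential rate λ, the posterior after n observations with total T = Σxᵢ is Gamma(α+n, β+T).
Sum of observations T = 6.55 minutes; n = 12.
Posterior: Gamma(7.3+12, 17.5+6.55) = Gamma(19.3, 24.05).
Posterior mean of λ = α/β = 19.3/24.05 = 0.8025.

0.8025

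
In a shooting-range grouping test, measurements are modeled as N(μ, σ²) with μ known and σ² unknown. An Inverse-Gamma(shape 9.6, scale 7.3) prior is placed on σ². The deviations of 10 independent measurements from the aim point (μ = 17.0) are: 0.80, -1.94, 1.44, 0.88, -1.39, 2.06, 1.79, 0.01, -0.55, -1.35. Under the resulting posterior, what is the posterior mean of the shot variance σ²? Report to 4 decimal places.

1.2263

With known mean μ and an Inverse-Gamma(α, β) prior on σ², the Normal likelihood is conjugate: posterior is Inv-Gamma(α + n/2, β + Σ(xᵢ−μ)²/2).
Σ(xᵢ−μ)² = (0.80)² + (-1.94)² + (1.44)² + (0.88)² + (-1.39)² + (2.06)² + (1.79)² + (0.01)² + (-0.55)² + (-1.35)² = 18.7565.
Posterior: Inv-Gamma(9.6 + 10/2, 7.3 + 18.7565/2) = Inv-Gamma(14.60, 16.67825).
E[σ²|data] = β/(α−1) = 16.67825/13.60 = 1.2263.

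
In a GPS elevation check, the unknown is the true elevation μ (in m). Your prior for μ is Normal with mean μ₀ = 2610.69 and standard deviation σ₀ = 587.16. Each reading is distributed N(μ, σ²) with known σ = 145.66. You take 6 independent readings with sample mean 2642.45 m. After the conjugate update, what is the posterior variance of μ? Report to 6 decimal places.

3500.237653

For Normal data with known variance σ², a Normal(μ₀, σ₀²) prior on μ is conjugate. Posterior precision = 1/σ₀² + n/σ²; posterior mean is the precision-weighted average of μ₀ and x̄.
σ₀² = 587.16² = 344756.8656, σ² = 145.66² = 21216.8356; σ² + n·σ₀² = 21216.8356 + 6·344756.8656 = 2089758.0292.
Posterior precision = 1/σ₀² + n/σ² = 1/344756.8656 + 6/21216.8356 = (σ² + n·σ₀²)/(σ₀²σ²) = 2089758.0292/(344756.8656·21216.8356); posterior variance σₙ² = σ₀²σ²/(σ² + n·σ₀²) = 344756.8656·21216.8356/2089758.0292 = 3500.237653.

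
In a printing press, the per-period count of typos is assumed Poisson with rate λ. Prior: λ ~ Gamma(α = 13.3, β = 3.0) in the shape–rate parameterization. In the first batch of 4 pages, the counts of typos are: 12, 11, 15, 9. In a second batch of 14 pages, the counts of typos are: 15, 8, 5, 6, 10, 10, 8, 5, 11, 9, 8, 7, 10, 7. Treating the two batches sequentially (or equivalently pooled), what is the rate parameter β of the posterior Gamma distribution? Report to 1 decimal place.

21.0

With a Gamma(shape α, rate β) prior, the Poisson likelihood is conjugate: the posterior is Gamma(α + ΣXᵢ, β + n).
Batch 1: sum of counts S = 47 over n = 4 pages.
After batch 1: Gamma(α+S, β+n) = Gamma(13.3+47, 3.0+4) = Gamma(60.3, 7.0).
Batch 2: sum of counts S = 119 over n = 14 pages.
After batch 2: Gamma(α+S, β+n) = Gamma(60.3+119, 7.0+14) = Gamma(179.3, 21.0).
Posterior β = 21.0.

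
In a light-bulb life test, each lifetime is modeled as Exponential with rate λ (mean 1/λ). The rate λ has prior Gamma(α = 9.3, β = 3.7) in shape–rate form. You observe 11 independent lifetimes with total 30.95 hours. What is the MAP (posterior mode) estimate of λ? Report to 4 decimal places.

With a Gamma(shape α, rate β) prior on the exponential rate λ, the posterior after n observations with total T = Σxᵢ is Gamma(α+n, β+T).
Posterior: Gamma(9.3+11, 3.7+30.95) = Gamma(20.3, 34.65).
Mode = (α−1)/β = 0.5570.

0.5570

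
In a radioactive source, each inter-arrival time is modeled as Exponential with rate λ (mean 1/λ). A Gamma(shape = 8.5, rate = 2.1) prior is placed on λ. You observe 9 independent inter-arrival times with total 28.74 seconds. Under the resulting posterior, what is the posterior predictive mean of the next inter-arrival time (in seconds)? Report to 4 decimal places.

With a Gamma(shape α, rate β) prior on the exponential rate λ, the posterior after n observations with total T = Σxᵢ is Gamma(α+n, β+T).
Posterior: Gamma(8.5+9, 2.1+28.74) = Gamma(17.5, 30.84).
The predictive distribution for the next observation is Lomax; its mean is β/(α−1) = 30.84/16.5 = 1.8691.

1.8691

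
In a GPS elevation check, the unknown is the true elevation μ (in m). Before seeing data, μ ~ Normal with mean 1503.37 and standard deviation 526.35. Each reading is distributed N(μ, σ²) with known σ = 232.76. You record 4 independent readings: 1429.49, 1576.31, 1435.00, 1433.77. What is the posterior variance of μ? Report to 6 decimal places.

For Normal data with known variance σ², a Normal(μ₀, σ₀²) prior on μ is conjugate. Posterior precision = 1/σ₀² + n/σ²; posterior mean is the precision-weighted average of μ₀ and x̄.
σ₀² = 526.35² = 277044.3225, σ² = 232.76² = 54177.2176; σ² + n·σ₀² = 54177.2176 + 4·277044.3225 = 1162354.5076.
Posterior precision = 1/σ₀² + n/σ² = 1/277044.3225 + 4/54177.2176 = (σ² + n·σ₀²)/(σ₀²σ²) = 1162354.5076/(277044.3225·54177.2176); posterior variance σₙ² = σ₀²σ²/(σ² + n·σ₀²) = 277044.3225·54177.2176/1162354.5076 = 12913.005840.

12913.005840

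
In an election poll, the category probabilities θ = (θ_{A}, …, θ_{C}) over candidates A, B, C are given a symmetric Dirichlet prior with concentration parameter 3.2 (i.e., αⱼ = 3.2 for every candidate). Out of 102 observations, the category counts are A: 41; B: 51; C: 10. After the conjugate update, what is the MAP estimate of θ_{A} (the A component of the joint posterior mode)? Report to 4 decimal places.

0.3978

The Dirichlet prior is conjugate to the Multinomial likelihood: each posterior αⱼ = prior αⱼ + observed count nⱼ.
Posterior concentration: (44.2, 54.2, 13.2), total = 111.6.
Joint mode component: (α_{A}−1)/(Σα−K) = 43.2/108.6 = 0.3978.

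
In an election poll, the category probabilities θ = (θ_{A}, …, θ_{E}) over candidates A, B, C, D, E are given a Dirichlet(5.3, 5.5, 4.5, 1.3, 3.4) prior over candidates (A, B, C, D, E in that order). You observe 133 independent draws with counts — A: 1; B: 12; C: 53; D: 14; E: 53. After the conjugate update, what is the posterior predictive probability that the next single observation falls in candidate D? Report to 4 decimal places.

0.1000

The Dirichlet prior is conjugate to the Multinomial likelihood: each posterior αⱼ = prior αⱼ + observed count nⱼ.
Posterior concentration: (6.3, 17.5, 57.5, 15.3, 56.4), total = 153.0.
P(next = D | data) = α_{D}/Σα = 0.1000.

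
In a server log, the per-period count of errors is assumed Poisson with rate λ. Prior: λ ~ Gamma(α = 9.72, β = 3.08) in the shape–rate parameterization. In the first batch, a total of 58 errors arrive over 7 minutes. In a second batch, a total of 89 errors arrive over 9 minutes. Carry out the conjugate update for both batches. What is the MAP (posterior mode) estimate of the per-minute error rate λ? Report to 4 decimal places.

With a Gamma(shape α, rate β) prior, the Poisson likelihood is conjugate: the posterior is Gamma(α + ΣXᵢ, β + n).
After batch 1: Gamma(α+S, β+n) = Gamma(9.72+58, 3.08+7) = Gamma(67.72, 10.08).
After batch 2: Gamma(α+S, β+n) = Gamma(67.72+89, 10.08+9) = Gamma(156.72, 19.08).
Mode of Gamma(α,β) for α≥1 is (α−1)/β = 155.72/19.08 = 8.1614.

8.1614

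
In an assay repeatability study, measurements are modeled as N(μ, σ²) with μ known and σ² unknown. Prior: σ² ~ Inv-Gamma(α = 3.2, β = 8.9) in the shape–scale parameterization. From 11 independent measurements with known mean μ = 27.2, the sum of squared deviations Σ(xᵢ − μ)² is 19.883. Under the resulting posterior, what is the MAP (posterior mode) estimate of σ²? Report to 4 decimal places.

1.9424

With known mean μ and an Inverse-Gamma(α, β) prior on σ², the Normal likelihood is conjugate: posterior is Inv-Gamma(α + n/2, β + Σ(xᵢ−μ)²/2).
Posterior: Inv-Gamma(3.2 + 11/2, 8.9 + 19.883/2) = Inv-Gamma(8.70, 18.8415).
Mode = β/(α+1) = 18.8415/9.70 = 1.9424.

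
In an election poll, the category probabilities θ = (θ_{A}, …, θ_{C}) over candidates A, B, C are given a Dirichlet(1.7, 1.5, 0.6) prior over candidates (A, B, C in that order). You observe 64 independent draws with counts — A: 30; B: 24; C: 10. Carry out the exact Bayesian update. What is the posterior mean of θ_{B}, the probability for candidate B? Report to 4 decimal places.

The Dirichlet prior is conjugate to the Multinomial likelihood: each posterior αⱼ = prior αⱼ + observed count nⱼ.
Posterior concentration: (31.7, 25.5, 10.6), total = 67.8.
E[θ_{B}|data] = α_{B}/Σα = 25.5/67.8 = 0.3761.

0.3761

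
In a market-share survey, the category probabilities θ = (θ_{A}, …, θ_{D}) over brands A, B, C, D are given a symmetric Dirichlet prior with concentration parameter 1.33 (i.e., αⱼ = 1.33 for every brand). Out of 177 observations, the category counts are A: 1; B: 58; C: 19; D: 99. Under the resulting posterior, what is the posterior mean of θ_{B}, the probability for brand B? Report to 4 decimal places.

The Dirichlet prior is conjugate to the Multinomial likelihood: each posterior αⱼ = prior αⱼ + observed count nⱼ.
Posterior concentration: (2.33, 59.33, 20.33, 100.33), total = 182.32.
E[θ_{B}|data] = α_{B}/Σα = 59.33/182.32 = 0.3254.

0.3254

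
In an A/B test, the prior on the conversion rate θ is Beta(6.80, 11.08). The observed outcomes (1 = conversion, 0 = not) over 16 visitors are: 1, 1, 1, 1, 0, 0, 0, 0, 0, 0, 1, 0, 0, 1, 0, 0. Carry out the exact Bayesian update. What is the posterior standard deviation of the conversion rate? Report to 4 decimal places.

0.0821

The Beta prior is conjugate to a Binomial/Bernoulli likelihood; the update adds successes to α and failures to β.
Posterior: Beta(α+k, β+n−k) = Beta(6.80+6, 11.08+10) = Beta(12.80, 21.08).
Var = αβ/((α+β)²(α+β+1)) = 12.80·21.08/(33.88²·34.88) = 0.00673934; SD = √0.00673934 = 0.0821.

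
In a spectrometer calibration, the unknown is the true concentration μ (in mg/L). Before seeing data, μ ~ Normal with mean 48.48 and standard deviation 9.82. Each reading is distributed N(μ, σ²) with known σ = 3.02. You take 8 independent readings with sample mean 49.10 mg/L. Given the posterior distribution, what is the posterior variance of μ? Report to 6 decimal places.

1.126729

For Normal data with known variance σ², a Normal(μ₀, σ₀²) prior on μ is conjugate. Posterior precision = 1/σ₀² + n/σ²; posterior mean is the precision-weighted average of μ₀ and x̄.
σ₀² = 9.82² = 96.4324, σ² = 3.02² = 9.1204; σ² + n·σ₀² = 9.1204 + 8·96.4324 = 780.5796.
Posterior precision = 1/σ₀² + n/σ² = 1/96.4324 + 8/9.1204 = (σ² + n·σ₀²)/(σ₀²σ²) = 780.5796/(96.4324·9.1204); posterior variance σₙ² = σ₀²σ²/(σ² + n·σ₀²) = 96.4324·9.1204/780.5796 = 1.126729.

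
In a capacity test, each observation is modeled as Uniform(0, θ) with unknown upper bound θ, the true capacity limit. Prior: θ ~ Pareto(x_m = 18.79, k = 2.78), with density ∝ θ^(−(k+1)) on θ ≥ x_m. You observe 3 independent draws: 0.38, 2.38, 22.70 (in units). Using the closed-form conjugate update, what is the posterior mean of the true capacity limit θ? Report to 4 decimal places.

A Pareto(scale x_m, shape k) prior on the upper bound θ of Uniform(0, θ) is conjugate: posterior is Pareto(max(x_m, max xᵢ), k + n).
Sample maximum = 22.70; prior scale x_m = 18.79 → posterior scale = max = 22.70.
Posterior shape = 2.78 + 3 = 5.78.
E[θ|data] = k·x_m/(k−1) = 5.78·22.70/4.78 = 27.4490.

27.4490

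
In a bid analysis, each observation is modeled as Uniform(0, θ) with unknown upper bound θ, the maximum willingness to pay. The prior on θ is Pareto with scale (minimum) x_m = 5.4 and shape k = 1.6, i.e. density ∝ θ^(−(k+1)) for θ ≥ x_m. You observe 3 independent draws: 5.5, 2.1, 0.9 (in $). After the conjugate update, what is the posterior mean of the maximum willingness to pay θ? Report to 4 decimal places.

7.0278

A Pareto(scale x_m, shape k) prior on the upper bound θ of Uniform(0, θ) is conjugate: posterior is Pareto(max(x_m, max xᵢ), k + n).
Sample maximum = 5.5; prior scale x_m = 5.4 → posterior scale = max = 5.5.
Posterior shape = 1.6 + 3 = 4.6.
E[θ|data] = k·x_m/(k−1) = 4.6·5.5/3.6 = 7.0278.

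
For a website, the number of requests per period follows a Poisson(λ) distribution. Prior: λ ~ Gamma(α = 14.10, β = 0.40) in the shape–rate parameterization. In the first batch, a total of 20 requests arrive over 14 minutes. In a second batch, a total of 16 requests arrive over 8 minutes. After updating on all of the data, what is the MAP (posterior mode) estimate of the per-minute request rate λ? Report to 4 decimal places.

With a Gamma(shape α, rate β) prior, the Poisson likelihood is conjugate: the posterior is Gamma(α + ΣXᵢ, β + n).
After batch 1: Gamma(α+S, β+n) = Gamma(14.10+20, 0.40+14) = Gamma(34.10, 14.40).
After batch 2: Gamma(α+S, β+n) = Gamma(34.10+16, 14.40+8) = Gamma(50.10, 22.40).
Mode of Gamma(α,β) for α≥1 is (α−1)/β = 49.10/22.40 = 2.1920.

2.1920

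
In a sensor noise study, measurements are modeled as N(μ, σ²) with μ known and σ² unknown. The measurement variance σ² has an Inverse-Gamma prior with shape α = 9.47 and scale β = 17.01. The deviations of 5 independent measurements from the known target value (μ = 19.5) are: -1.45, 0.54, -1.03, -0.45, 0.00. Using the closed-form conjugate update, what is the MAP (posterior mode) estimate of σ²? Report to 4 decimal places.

1.4525

With known mean μ and an Inverse-Gamma(α, β) prior on σ², the Normal likelihood is conjugate: posterior is Inv-Gamma(α + n/2, β + Σ(xᵢ−μ)²/2).
Σ(xᵢ−μ)² = (-1.45)² + (0.54)² + (-1.03)² + (-0.45)² + (0.00)² = 3.6575.
Posterior: Inv-Gamma(9.47 + 5/2, 17.01 + 3.6575/2) = Inv-Gamma(11.97, 18.83875).
Mode = β/(α+1) = 18.83875/12.97 = 1.4525.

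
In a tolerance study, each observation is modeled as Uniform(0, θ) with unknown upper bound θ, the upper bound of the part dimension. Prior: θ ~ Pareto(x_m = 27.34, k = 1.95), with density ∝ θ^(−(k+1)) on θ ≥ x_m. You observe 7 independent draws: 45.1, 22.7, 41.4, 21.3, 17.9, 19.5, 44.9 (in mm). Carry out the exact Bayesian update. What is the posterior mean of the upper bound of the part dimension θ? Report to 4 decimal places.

A Pareto(scale x_m, shape k) prior on the upper bound θ of Uniform(0, θ) is conjugate: posterior is Pareto(max(x_m, max xᵢ), k + n).
Sample maximum = 45.1; prior scale x_m = 27.34 → posterior scale = max = 45.10.
Posterior shape = 1.95 + 7 = 8.95.
E[θ|data] = k·x_m/(k−1) = 8.95·45.10/7.95 = 50.7730.

50.7730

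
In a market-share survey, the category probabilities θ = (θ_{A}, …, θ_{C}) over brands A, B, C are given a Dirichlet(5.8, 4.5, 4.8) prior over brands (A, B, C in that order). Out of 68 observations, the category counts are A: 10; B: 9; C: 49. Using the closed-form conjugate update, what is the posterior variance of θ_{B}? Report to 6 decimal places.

The Dirichlet prior is conjugate to the Multinomial likelihood: each posterior αⱼ = prior αⱼ + observed count nⱼ.
Posterior concentration: (15.8, 13.5, 53.8), total = 83.1.
Var[θ_j] = α_j(Σα−α_j)/((Σα)²(Σα+1)) = 13.5·69.6/(83.1²·84.1) = 0.001618.

0.001618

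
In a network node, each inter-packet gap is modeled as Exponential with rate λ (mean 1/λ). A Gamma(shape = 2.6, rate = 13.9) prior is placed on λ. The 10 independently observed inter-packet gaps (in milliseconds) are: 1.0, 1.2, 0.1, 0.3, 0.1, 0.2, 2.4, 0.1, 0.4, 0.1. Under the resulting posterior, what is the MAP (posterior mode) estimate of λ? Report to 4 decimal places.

0.5859

With a Gamma(shape α, rate β) prior on the exponential rate λ, the posterior after n observations with total T = Σxᵢ is Gamma(α+n, β+T).
Sum of observations T = 5.9 milliseconds; n = 10.
Posterior: Gamma(2.6+10, 13.9+5.9) = Gamma(12.6, 19.8).
Mode = (α−1)/β = 0.5859.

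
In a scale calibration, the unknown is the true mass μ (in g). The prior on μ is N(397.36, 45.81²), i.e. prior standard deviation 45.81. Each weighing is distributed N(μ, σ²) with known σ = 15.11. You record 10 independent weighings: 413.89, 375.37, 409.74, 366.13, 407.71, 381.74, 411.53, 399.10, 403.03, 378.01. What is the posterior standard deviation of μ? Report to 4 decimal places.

4.7524

For Normal data with known variance σ², a Normal(μ₀, σ₀²) prior on μ is conjugate. Posterior precision = 1/σ₀² + n/σ²; posterior mean is the precision-weighted average of μ₀ and x̄.
σ₀² = 45.81² = 2098.5561, σ² = 15.11² = 228.3121; σ² + n·σ₀² = 228.3121 + 10·2098.5561 = 21213.8731.
Posterior precision = 1/σ₀² + n/σ² = 1/2098.5561 + 10/228.3121 = (σ² + n·σ₀²)/(σ₀²σ²) = 21213.8731/(2098.5561·228.3121); posterior variance σₙ² = σ₀²σ²/(σ² + n·σ₀²) = 2098.5561·228.3121/21213.8731 = 22.585491.
Posterior SD = √σₙ² = √(2098.5561·228.3121/21213.8731) = 4.7524.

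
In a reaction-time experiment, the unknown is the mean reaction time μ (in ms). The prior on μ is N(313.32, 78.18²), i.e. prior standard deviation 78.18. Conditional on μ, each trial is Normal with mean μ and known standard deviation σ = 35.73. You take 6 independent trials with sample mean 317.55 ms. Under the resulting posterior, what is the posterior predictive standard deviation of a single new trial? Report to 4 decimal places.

For Normal data with known variance σ², a Normal(μ₀, σ₀²) prior on μ is conjugate. Posterior precision = 1/σ₀² + n/σ²; posterior mean is the precision-weighted average of μ₀ and x̄.
σ₀² = 78.18² = 6112.1124, σ² = 35.73² = 1276.6329; σ² + n·σ₀² = 1276.6329 + 6·6112.1124 = 37949.3073.
Posterior precision = 1/σ₀² + n/σ² = 1/6112.1124 + 6/1276.6329 = (σ² + n·σ₀²)/(σ₀²σ²) = 37949.3073/(6112.1124·1276.6329); posterior variance σₙ² = σ₀²σ²/(σ² + n·σ₀²) = 6112.1124·1276.6329/37949.3073 = 205.614393.
Predictive variance for one new observation = σₙ² + σ² = 6112.1124·1276.6329/37949.3073 + 1276.6329 = σ²·(σ₀² + 37949.3073)/37949.3073 = 1276.6329·44061.4197/37949.3073 = 1482.247293; SD = √(1276.6329·44061.4197/37949.3073) = 38.5000.

38.5000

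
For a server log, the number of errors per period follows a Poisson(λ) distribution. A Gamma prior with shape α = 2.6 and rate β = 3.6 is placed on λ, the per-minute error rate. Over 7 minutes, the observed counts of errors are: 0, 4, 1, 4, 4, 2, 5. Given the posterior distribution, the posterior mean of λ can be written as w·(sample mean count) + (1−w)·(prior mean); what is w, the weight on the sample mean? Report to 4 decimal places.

0.6604

With a Gamma(shape α, rate β) prior, the Poisson likelihood is conjugate: the posterior is Gamma(α + ΣXᵢ, β + n).
Posterior mean = (α₀+S)/(β₀+n) = [n/(β₀+n)]·(S/n) + [β₀/(β₀+n)]·(α₀/β₀), so only n and β₀ enter the weight.
Weight on data w = n/(β₀+n) = 7/(3.6+7) = 7/10.6 = 0.6604.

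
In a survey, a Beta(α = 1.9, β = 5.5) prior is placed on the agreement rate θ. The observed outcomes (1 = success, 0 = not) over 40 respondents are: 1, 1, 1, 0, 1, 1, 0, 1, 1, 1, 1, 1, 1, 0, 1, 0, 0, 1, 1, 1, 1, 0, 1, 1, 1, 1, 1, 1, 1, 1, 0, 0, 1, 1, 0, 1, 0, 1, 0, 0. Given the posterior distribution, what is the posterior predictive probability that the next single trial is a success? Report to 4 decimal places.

The Beta prior is conjugate to a Binomial/Bernoulli likelihood; the update adds successes to α and failures to β.
Posterior: Beta(α+k, β+n−k) = Beta(1.9+28, 5.5+12) = Beta(29.9, 17.5).
For a single future Bernoulli trial, P(success | data) = α/(α+β) = 0.6308.

0.6308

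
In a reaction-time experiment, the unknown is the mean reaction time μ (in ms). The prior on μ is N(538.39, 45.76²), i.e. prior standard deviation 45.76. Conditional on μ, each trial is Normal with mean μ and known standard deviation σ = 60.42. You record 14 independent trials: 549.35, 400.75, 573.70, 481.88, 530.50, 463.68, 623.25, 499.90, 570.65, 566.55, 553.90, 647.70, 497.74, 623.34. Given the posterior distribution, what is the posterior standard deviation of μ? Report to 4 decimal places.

15.2276

For Normal data with known variance σ², a Normal(μ₀, σ₀²) prior on μ is conjugate. Posterior precision = 1/σ₀² + n/σ²; posterior mean is the precision-weighted average of μ₀ and x̄.
σ₀² = 45.76² = 2093.9776, σ² = 60.42² = 3650.5764; σ² + n·σ₀² = 3650.5764 + 14·2093.9776 = 32966.2628.
Posterior precision = 1/σ₀² + n/σ² = 1/2093.9776 + 14/3650.5764 = (σ² + n·σ₀²)/(σ₀²σ²) = 32966.2628/(2093.9776·3650.5764); posterior variance σₙ² = σ₀²σ²/(σ² + n·σ₀²) = 2093.9776·3650.5764/32966.2628 = 231.880248.
Posterior SD = √σₙ² = √(2093.9776·3650.5764/32966.2628) = 15.2276.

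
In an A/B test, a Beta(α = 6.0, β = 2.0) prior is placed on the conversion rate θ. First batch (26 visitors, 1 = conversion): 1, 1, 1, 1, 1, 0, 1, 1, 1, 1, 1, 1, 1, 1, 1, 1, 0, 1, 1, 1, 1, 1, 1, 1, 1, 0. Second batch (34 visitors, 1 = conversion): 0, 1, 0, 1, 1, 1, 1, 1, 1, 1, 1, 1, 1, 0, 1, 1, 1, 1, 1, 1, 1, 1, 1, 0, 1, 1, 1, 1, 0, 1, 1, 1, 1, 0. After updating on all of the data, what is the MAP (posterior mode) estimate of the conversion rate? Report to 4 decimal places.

The Beta prior is conjugate to a Binomial/Bernoulli likelihood; the update adds successes to α and failures to β.
After batch 1: Beta(6.0+23, 2.0+3) = Beta(29.0, 5.0).
After batch 2: Beta(29.0+28, 5.0+6) = Beta(57.0, 11.0).
Mode of Beta(a,b) for a,b>1 is (a−1)/(a+b−2) = 56.0/66.0 = 0.8485.

0.8485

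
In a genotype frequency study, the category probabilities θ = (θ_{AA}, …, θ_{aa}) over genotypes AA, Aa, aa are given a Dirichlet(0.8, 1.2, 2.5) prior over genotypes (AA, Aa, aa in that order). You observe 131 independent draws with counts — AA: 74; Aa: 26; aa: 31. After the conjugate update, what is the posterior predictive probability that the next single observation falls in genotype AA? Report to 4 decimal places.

0.5520

The Dirichlet prior is conjugate to the Multinomial likelihood: each posterior αⱼ = prior αⱼ + observed count nⱼ.
Posterior concentration: (74.8, 27.2, 33.5), total = 135.5.
P(next = AA | data) = α_{AA}/Σα = 0.5520.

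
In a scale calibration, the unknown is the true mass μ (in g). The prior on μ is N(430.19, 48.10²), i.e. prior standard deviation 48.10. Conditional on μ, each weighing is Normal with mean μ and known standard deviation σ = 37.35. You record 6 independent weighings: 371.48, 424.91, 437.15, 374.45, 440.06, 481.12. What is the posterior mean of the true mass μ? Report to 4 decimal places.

422.3193

For Normal data with known variance σ², a Normal(μ₀, σ₀²) prior on μ is conjugate. Posterior precision = 1/σ₀² + n/σ²; posterior mean is the precision-weighted average of μ₀ and x̄.
Σxᵢ = 371.48 + 424.91 + 437.15 + 374.45 + 440.06 + 481.12 = 2529.17, so n·x̄ = 2529.17.
σ₀² = 48.10² = 2313.61, σ² = 37.35² = 1395.0225; σ² + n·σ₀² = 1395.0225 + 6·2313.61 = 15276.6825.
Posterior mean = (μ₀/σ₀² + n·x̄/σ²)/(1/σ₀² + n/σ²) = (σ²·μ₀ + σ₀²·n·x̄)/(σ² + n·σ₀²) = (1395.0225·430.19 + 2313.61·2529.17)/15276.6825 = 6451637.732975/15276.6825 = 422.3193.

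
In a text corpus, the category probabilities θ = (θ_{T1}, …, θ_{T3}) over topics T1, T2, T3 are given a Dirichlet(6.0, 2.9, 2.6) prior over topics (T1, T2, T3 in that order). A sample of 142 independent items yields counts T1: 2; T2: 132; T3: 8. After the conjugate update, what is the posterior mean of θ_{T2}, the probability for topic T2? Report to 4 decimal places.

The Dirichlet prior is conjugate to the Multinomial likelihood: each posterior αⱼ = prior αⱼ + observed count nⱼ.
Posterior concentration: (8.0, 134.9, 10.6), total = 153.5.
E[θ_{T2}|data] = α_{T2}/Σα = 134.9/153.5 = 0.8788.

0.8788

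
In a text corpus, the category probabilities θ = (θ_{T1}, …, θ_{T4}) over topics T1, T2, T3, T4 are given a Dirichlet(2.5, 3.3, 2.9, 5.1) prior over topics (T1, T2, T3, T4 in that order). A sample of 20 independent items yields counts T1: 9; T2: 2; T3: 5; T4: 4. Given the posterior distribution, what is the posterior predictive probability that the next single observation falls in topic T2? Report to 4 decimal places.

The Dirichlet prior is conjugate to the Multinomial likelihood: each posterior αⱼ = prior αⱼ + observed count nⱼ.
Posterior concentration: (11.5, 5.3, 7.9, 9.1), total = 33.8.
P(next = T2 | data) = α_{T2}/Σα = 0.1568.

0.1568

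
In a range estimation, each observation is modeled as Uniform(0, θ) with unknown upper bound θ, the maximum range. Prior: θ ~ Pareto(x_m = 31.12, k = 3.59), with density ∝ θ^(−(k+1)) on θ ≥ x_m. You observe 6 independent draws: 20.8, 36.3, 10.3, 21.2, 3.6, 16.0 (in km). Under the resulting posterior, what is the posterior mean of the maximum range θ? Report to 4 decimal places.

A Pareto(scale x_m, shape k) prior on the upper bound θ of Uniform(0, θ) is conjugate: posterior is Pareto(max(x_m, max xᵢ), k + n).
Sample maximum = 36.3; prior scale x_m = 31.12 → posterior scale = max = 36.30.
Posterior shape = 3.59 + 6 = 9.59.
E[θ|data] = k·x_m/(k−1) = 9.59·36.30/8.59 = 40.5258.

40.5258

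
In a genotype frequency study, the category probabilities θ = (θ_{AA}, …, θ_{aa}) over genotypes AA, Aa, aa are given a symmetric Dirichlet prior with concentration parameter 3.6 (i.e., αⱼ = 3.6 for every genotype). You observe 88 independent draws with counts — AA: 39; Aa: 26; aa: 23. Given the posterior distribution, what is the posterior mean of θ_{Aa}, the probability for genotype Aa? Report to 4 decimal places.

0.2996

The Dirichlet prior is conjugate to the Multinomial likelihood: each posterior αⱼ = prior αⱼ + observed count nⱼ.
Posterior concentration: (42.6, 29.6, 26.6), total = 98.8.
E[θ_{Aa}|data] = α_{Aa}/Σα = 29.6/98.8 = 0.2996.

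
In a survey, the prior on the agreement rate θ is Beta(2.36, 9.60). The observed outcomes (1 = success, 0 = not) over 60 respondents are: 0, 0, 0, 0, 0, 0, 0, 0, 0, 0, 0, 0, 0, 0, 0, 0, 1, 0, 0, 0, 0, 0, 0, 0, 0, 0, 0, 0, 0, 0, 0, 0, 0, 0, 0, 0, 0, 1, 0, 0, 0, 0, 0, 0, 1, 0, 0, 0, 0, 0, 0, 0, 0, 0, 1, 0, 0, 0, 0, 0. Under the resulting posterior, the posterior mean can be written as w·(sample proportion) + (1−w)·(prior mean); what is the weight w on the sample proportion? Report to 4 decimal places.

0.8338

The Beta prior is conjugate to a Binomial/Bernoulli likelihood; the update adds successes to α and failures to β.
Posterior mean = (α₀+k)/(α₀+β₀+n) = [n/(α₀+β₀+n)]·(k/n) + [(α₀+β₀)/(α₀+β₀+n)]·α₀/(α₀+β₀), so only n and the prior enter the weight.
The weight on the data is w = n/(α₀+β₀+n) = 60/(2.36+9.60+60) = 60/71.96 = 0.8338.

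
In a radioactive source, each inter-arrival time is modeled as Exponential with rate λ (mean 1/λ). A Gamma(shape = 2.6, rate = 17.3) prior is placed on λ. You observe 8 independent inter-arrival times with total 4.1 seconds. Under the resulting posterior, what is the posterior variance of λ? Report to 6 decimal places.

0.023146

With a Gamma(shape α, rate β) prior on the exponential rate λ, the posterior after n observations with total T = Σxᵢ is Gamma(α+n, β+T).
Posterior: Gamma(2.6+8, 17.3+4.1) = Gamma(10.6, 21.4).
Var = α/β² = 0.023146.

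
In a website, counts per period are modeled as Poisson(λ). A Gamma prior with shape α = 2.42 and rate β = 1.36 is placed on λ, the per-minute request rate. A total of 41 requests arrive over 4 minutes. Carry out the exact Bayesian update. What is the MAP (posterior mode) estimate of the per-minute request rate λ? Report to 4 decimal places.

With a Gamma(shape α, rate β) prior, the Poisson likelihood is conjugate: the posterior is Gamma(α + ΣXᵢ, β + n).
Posterior: Gamma(α+S, β+n) = Gamma(2.42+41, 1.36+4) = Gamma(43.42, 5.36).
Mode of Gamma(α,β) for α≥1 is (α−1)/β = 42.42/5.36 = 7.9142.

7.9142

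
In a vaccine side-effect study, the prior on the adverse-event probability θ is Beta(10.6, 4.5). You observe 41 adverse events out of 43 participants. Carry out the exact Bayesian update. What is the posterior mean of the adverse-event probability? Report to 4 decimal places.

The Beta prior is conjugate to a Binomial/Bernoulli likelihood; the update adds successes to α and failures to β.
Posterior: Beta(α+k, β+n−k) = Beta(10.6+41, 4.5+2) = Beta(51.6, 6.5).
Posterior mean = α/(α+β) = 51.6/58.1 = 0.8881.

0.8881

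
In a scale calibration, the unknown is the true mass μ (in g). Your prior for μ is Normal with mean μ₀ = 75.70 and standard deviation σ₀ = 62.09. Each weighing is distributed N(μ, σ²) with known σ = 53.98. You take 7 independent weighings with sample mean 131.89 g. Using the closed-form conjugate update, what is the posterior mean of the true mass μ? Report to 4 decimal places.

For Normal data with known variance σ², a Normal(μ₀, σ₀²) prior on μ is conjugate. Posterior precision = 1/σ₀² + n/σ²; posterior mean is the precision-weighted average of μ₀ and x̄.
n·x̄ = 7·131.89 = 923.23.
σ₀² = 62.09² = 3855.1681, σ² = 53.98² = 2913.8404; σ² + n·σ₀² = 2913.8404 + 7·3855.1681 = 29900.0171.
Posterior mean = (μ₀/σ₀² + n·x̄/σ²)/(1/σ₀² + n/σ²) = (σ²·μ₀ + σ₀²·n·x̄)/(σ² + n·σ₀²) = (2913.8404·75.70 + 3855.1681·923.23)/29900.0171 = 3779784.563243/29900.0171 = 126.4141.

126.4141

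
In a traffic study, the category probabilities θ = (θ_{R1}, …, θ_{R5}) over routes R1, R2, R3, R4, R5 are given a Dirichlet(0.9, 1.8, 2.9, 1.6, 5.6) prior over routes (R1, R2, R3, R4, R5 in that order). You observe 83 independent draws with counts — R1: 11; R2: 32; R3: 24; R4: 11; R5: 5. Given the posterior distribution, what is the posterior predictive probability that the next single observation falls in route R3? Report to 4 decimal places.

The Dirichlet prior is conjugate to the Multinomial likelihood: each posterior αⱼ = prior αⱼ + observed count nⱼ.
Posterior concentration: (11.9, 33.8, 26.9, 12.6, 10.6), total = 95.8.
P(next = R3 | data) = α_{R3}/Σα = 0.2808.

0.2808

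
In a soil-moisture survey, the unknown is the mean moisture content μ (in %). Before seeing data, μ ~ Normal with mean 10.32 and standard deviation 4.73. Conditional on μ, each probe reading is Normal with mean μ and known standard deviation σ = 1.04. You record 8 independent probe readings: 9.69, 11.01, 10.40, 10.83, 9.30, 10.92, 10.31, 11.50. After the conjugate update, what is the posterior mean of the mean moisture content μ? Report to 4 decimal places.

For Normal data with known variance σ², a Normal(μ₀, σ₀²) prior on μ is conjugate. Posterior precision = 1/σ₀² + n/σ²; posterior mean is the precision-weighted average of μ₀ and x̄.
Σxᵢ = 9.69 + 11.01 + 10.40 + 10.83 + 9.30 + 10.92 + 10.31 + 11.50 = 83.96, so n·x̄ = 83.96.
σ₀² = 4.73² = 22.3729, σ² = 1.04² = 1.0816; σ² + n·σ₀² = 1.0816 + 8·22.3729 = 180.0648.
Posterior mean = (μ₀/σ₀² + n·x̄/σ²)/(1/σ₀² + n/σ²) = (σ²·μ₀ + σ₀²·n·x̄)/(σ² + n·σ₀²) = (1.0816·10.32 + 22.3729·83.96)/180.0648 = 1889.590796/180.0648 = 10.4939.

10.4939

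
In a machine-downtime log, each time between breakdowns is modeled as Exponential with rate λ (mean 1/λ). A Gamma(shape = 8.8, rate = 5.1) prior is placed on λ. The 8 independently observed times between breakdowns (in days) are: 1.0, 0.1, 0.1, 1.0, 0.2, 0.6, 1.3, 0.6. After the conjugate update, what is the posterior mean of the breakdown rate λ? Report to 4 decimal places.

With a Gamma(shape α, rate β) prior on the exponential rate λ, the posterior after n observations with total T = Σxᵢ is Gamma(α+n, β+T).
Sum of observations T = 4.9 days; n = 8.
Posterior: Gamma(8.8+8, 5.1+4.9) = Gamma(16.8, 10.0).
Posterior mean of λ = α/β = 16.8/10.0 = 1.6800.

1.6800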